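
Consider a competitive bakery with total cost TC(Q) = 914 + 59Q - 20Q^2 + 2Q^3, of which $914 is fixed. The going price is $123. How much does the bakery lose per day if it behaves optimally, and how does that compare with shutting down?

Profit = -$146 at Q = 8

AVC = 59 - 20Q + 2Q^2; min AVC = $9 at Q = 5. Since P = $123 ≥ min AVC, the firm produces.
With MC = 59 - 40Q + 6Q^2, P = MC on the upward-sloping part at Q* = 8.
TR = 123·8 = 984. TC = 914 + 216 = 1130. Profit = 984 − 1130 = -$146.
By producing, the firm covers all variable cost plus $768 of fixed cost; shutting down would lose the full $914.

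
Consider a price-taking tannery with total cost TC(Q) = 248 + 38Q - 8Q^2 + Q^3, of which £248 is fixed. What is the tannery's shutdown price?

£22 per unit

The shutdown price is the minimum of AVC. VC = 38Q - 8Q^2 + Q^3, so AVC = 38 - 8Q + Q^2.
dAVC/dQ = -8 + 2Q = 0 gives Q = 4. min AVC = 38 - 8·4 + 4^2 = 22.
The firm shuts down for any P below £22.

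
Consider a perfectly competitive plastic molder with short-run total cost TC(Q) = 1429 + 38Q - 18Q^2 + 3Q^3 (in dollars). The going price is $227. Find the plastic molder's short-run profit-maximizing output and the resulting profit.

AVC = 38 - 18Q + 3Q^2 has its minimum $11 at Q = 3; price $227 clears that bar, so the firm operates.
MC = 38 - 36Q + 9Q^2. Setting P = MC and taking the root on the rising branch gives Q* = 7.
TR = 227·7 = 1589. TC = 1429 + 413 = 1842. Profit = 1589 − 1842 = -$253.
By producing, the firm covers all variable cost plus $1176 of fixed cost; shutting down would lose the full $1429.

Profit = -$253 at Q = 7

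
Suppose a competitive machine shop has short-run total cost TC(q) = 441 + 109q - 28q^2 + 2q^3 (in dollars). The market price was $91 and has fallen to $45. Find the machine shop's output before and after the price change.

AVC = 109 - 28q + 2q^2, minimized at q = 7 where min AVC = $11. MC = 109 - 56q + 6q^2.
With P = $91 above the shutdown price, P = MC gives q = 9.
At P = $45 ≥ min AVC, set P = MC: q = 8. The firm stays open but cuts output.

Output falls from 9 to 8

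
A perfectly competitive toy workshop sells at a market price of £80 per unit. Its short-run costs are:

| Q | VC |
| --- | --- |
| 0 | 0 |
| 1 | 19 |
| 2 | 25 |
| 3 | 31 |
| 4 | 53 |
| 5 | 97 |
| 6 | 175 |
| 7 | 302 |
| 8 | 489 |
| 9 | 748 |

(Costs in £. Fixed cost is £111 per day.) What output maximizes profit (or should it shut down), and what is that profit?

Profit at each row (π = 80Q − TC): Q=0: -111; Q=1: -50; Q=2: 24; Q=3: 98; Q=4: 156; Q=5: 192; Q=6: 194; Q=7: 147; Q=8: 40; Q=9: -139.
Profit is maximized at Q = 6. AVC there is 175/6 = £29.17 ≤ P, so producing beats shutting down (which would give -£111).

Q = 6; profit = £194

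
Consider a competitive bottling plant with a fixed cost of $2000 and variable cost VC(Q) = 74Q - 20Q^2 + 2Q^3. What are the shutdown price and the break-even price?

AVC = 74 - 20Q + 2Q^2; minimized at Q = 5, giving min AVC = $24. That is the shutdown price.
ATC = 2000/Q + 74 - 20Q + 2Q^2. Setting dATC/dQ = −2000/Q^2 − 20 + 4Q = 0 gives Q = 10 (since 4·10^3 − 20·10^2 = 2000).
min ATC = 2000/10 + 74 − 20·10 + 2·10^2 = $274. That is the break-even price.
Between these two prices the firm operates at a loss; above $274 it earns a profit.

Shutdown price = $24; break-even price = $274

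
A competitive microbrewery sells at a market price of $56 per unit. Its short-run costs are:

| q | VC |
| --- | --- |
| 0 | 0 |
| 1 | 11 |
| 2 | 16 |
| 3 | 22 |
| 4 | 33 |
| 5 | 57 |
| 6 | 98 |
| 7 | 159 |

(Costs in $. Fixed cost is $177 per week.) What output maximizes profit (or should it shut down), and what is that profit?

Compute π = P·q − TC at each output: q=0: -177; q=1: -132; q=2: -81; q=3: -31; q=4: 14; q=5: 46; q=6: 61; q=7: 56.
Profit is maximized at q = 6. AVC there is 98/6 = $16.33 ≤ P, so producing beats shutting down (which would give -$177).

q = 6; profit = $61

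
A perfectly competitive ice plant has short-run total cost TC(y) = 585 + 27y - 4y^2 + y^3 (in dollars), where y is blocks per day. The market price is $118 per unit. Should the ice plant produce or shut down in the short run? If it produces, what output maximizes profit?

Produce at y = 7

Variable cost is VC = 27y - 4y^2 + y^3, so AVC = VC/y = 27 - 4y + y^2 and MC = dTC/dy = 27 - 8y + 3y^2.
The AVC parabola has its vertex at y = 4/2 = 2, where AVC = 27 - 4·2 + 2^2 = $23.
Since P = $118 ≥ min AVC = $23, price covers variable cost and the firm should produce.
Solving P = MC: -91 - 8y + 3y^2 = 0 ⇒ y = -13/3 or 7. On the upward-sloping branch, y* = 7.
Check: AVC at y = 7 is $48 ≤ P, so revenue covers variable cost.
Profit = P·y − TC = 118·7 − 921 = -$95, a loss, but smaller than the $585 fixed cost the firm would lose by shutting down.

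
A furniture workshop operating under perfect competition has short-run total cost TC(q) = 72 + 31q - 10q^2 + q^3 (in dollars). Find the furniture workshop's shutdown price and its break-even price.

Shutdown price = $6; break-even price = $19

Shutdown price = min AVC. AVC = 31 - 10q + q^2, with vertex at q = 5 and minimum $6.
ATC = 72/q + 31 - 10q + q^2. Setting dATC/dq = −72/q^2 − 10 + 2q = 0 gives q = 6 (since 2·6^3 − 10·6^2 = 72).
min ATC = 72/6 + 31 − 10·6 + 6^2 = $19. That is the break-even price.
Between these two prices the firm operates at a loss; above $19 it earns a profit.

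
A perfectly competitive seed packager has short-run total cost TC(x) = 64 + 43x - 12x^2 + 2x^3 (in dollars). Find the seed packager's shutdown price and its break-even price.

Shutdown price = $25; break-even price = $43

AVC = 43 - 12x + 2x^2; minimized at x = 3, giving min AVC = $25. That is the shutdown price.
ATC = 64/x + 43 - 12x + 2x^2. Setting dATC/dx = −64/x^2 − 12 + 4x = 0 gives x = 4 (since 4·4^3 − 12·4^2 = 64).
min ATC = 64/4 + 43 − 12·4 + 2·4^2 = $43. That is the break-even price.
Between these two prices the firm operates at a loss; above $43 it earns a profit.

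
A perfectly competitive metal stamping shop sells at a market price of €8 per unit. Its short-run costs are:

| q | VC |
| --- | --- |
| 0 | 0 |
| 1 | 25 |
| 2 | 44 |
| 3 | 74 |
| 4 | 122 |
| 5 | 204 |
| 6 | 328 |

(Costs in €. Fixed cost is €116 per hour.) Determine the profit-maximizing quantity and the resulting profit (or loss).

q = 0 (shut down); profit = -€116

Profit at each row (π = 8q − TC): q=0: -116; q=1: -133; q=2: -144; q=3: -166; q=4: -206; q=5: -280; q=6: -396.
Profit is highest at q = 0. Equivalently, the lowest AVC in the table is 44/2 ≈ €22 at q = 2, and P = €8 falls below it — price never covers variable cost, so the firm shuts down and loses only its fixed cost.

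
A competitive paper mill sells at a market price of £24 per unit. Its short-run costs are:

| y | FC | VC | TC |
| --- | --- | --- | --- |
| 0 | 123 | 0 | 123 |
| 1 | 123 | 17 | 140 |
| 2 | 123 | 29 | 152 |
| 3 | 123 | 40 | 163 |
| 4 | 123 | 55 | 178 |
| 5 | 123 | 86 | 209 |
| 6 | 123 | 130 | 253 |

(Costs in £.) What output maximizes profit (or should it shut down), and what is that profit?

Profit at each row (π = 24y − TC): y=0: -123; y=1: -116; y=2: -104; y=3: -91; y=4: -82; y=5: -89; y=6: -109.
Profit is maximized at y = 4. AVC there is 55/4 = £13.75 ≤ P, so producing beats shutting down (which would give -£123).

y = 4; profit = -£82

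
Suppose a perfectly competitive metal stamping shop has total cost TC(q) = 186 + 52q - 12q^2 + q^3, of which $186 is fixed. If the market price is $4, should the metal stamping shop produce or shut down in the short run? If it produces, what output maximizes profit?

Shut down

Variable cost is VC = 52q - 12q^2 + q^3, so AVC = VC/q = 52 - 12q + q^2 and MC = dTC/dq = 52 - 24q + 3q^2.
AVC hits its minimum where MC = AVC, at q = 6, giving min AVC = 52 - 12·6 + 6^2 = $16.
Since P = $4 < min AVC = $16, price fails to cover variable cost at any output.
Shutting down limits the loss to fixed cost, $186.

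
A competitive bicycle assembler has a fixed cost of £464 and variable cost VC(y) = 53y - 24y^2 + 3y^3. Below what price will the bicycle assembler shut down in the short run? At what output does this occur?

£5 per unit, at y = 4

The shutdown price is the minimum of AVC. VC = 53y - 24y^2 + 3y^3, so AVC = 53 - 24y + 3y^2.
dAVC/dy = -24 + 6y = 0 gives y = 4. min AVC = 53 - 24·4 + 3·4^2 = 5.
So the shutdown price is £5.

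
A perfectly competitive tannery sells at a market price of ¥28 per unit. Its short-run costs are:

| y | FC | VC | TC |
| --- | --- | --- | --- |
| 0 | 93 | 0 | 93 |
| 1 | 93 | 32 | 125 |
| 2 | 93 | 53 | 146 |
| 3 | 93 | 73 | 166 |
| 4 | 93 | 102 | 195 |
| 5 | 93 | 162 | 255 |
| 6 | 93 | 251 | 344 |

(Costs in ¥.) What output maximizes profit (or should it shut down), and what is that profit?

y = 3; profit = -¥82

Tabulate TR − TC: y=0: -93; y=1: -97; y=2: -90; y=3: -82; y=4: -83; y=5: -115; y=6: -176.
Profit is maximized at y = 3. AVC there is 73/3 = ¥24.33 ≤ P, so producing beats shutting down (which would give -¥93).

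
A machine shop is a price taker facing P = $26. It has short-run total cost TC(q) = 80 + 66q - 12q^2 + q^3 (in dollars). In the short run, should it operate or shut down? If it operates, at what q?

Strip out fixed cost: VC = 66q - 12q^2 + q^3. Then AVC = 66 - 12q + q^2 and MC = 66 - 24q + 3q^2.
AVC hits its minimum where MC = AVC, at q = 6, giving min AVC = 66 - 12·6 + 6^2 = $30.
With P < min AVC ($26 < $30), every unit sold adds to the loss.
The firm minimizes its loss by shutting down and losing only its fixed cost of $80.

Shut down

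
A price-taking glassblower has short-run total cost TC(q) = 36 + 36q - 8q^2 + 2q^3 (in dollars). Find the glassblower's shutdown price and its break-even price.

AVC = 36 - 8q + 2q^2; minimized at q = 2, giving min AVC = $28. That is the shutdown price.
ATC = 36/q + 36 - 8q + 2q^2. Setting dATC/dq = −36/q^2 − 8 + 4q = 0 gives q = 3 (since 4·3^3 − 8·3^2 = 36).
min ATC = 36/3 + 36 − 8·3 + 2·3^2 = $42. That is the break-even price.
Between these two prices the firm operates at a loss; above $42 it earns a profit.

Shutdown price = $28; break-even price = $42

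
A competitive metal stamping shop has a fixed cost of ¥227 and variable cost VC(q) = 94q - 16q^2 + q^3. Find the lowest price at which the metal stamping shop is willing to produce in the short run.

¥30 per unit

The shutdown price is the minimum of AVC. VC = 94q - 16q^2 + q^3, so AVC = 94 - 16q + q^2.
At the minimum of AVC, MC = AVC. MC = 94 - 32q + 3q^2; setting MC = AVC gives 2q^2 - 16q = 0, so q = 8. min AVC = 30.
So the shutdown price is ¥30.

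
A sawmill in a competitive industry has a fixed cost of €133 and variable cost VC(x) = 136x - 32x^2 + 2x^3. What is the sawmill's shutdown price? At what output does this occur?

The shutdown price is the minimum of AVC. VC = 136x - 32x^2 + 2x^3, so AVC = 136 - 32x + 2x^2.
At the minimum of AVC, MC = AVC. MC = 136 - 64x + 6x^2; setting MC = AVC gives 4x^2 - 32x = 0, so x = 8. min AVC = 8.
So the shutdown price is €8.

€8 per unit, at x = 8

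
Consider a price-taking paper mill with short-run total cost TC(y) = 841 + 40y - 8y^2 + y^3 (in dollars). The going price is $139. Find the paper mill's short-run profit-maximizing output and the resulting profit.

Profit = -$31 at y = 9

AVC = 40 - 8y + y^2 has its minimum $24 at y = 4; price $139 clears that bar, so the firm operates.
MC = 40 - 16y + 3y^2. Setting P = MC and taking the root on the rising branch gives y* = 9.
TR = 139·9 = 1251. TC = 841 + 441 = 1282. Profit = 1251 − 1282 = -$31.
That loss of $31 beats the $841 the firm would lose by shutting down; producing recovers $810 of fixed cost.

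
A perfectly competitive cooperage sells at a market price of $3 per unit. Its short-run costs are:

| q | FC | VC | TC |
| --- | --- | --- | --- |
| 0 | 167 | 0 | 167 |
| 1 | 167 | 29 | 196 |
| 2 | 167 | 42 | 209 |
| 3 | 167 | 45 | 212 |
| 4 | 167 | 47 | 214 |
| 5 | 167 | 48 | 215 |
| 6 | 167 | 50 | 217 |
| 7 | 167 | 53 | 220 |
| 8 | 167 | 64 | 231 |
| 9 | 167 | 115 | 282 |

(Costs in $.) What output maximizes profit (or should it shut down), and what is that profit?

q = 0 (shut down); profit = -$167

Profit at each row (π = 3q − TC): q=0: -167; q=1: -193; q=2: -203; q=3: -203; q=4: -202; q=5: -200; q=6: -199; q=7: -199; q=8: -207; q=9: -255.
Profit is highest at q = 0. Equivalently, the lowest AVC in the table is 53/7 ≈ $7.57 at q = 7, and P = $3 falls below it — price never covers variable cost, so the firm shuts down and loses only its fixed cost.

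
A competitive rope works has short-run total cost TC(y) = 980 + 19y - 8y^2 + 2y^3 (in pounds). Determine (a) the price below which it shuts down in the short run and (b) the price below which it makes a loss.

AVC = 19 - 8y + 2y^2; minimized at y = 2, giving min AVC = £11. That is the shutdown price.
ATC = 980/y + 19 - 8y + 2y^2. Setting dATC/dy = −980/y^2 − 8 + 4y = 0 gives y = 7 (since 4·7^3 − 8·7^2 = 980).
min ATC = 980/7 + 19 − 8·7 + 2·7^2 = £201. That is the break-even price.
Between these two prices the firm operates at a loss; above £201 it earns a profit.

Shutdown price = £11; break-even price = £201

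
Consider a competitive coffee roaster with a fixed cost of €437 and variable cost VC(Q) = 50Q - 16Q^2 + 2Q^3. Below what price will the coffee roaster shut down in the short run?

€18 per unit

The shutdown price is the minimum of AVC. VC = 50Q - 16Q^2 + 2Q^3, so AVC = 50 - 16Q + 2Q^2.
At the minimum of AVC, MC = AVC. MC = 50 - 32Q + 6Q^2; setting MC = AVC gives 4Q^2 - 16Q = 0, so Q = 4. min AVC = 18.
So the shutdown price is €18.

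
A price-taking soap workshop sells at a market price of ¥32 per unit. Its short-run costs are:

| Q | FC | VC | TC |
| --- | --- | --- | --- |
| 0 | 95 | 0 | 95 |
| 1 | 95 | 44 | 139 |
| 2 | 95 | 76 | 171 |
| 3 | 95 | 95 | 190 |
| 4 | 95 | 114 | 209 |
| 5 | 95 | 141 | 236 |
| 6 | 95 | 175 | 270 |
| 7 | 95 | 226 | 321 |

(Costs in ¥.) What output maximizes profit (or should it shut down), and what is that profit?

Compute π = P·Q − TC at each output: Q=0: -95; Q=1: -107; Q=2: -107; Q=3: -94; Q=4: -81; Q=5: -76; Q=6: -78; Q=7: -97.
Profit is maximized at Q = 5. AVC there is 141/5 = ¥28.20 ≤ P, so producing beats shutting down (which would give -¥95).

Q = 5; profit = -¥76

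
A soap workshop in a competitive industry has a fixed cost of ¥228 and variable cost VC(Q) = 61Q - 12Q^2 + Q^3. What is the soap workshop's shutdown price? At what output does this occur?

¥25 per unit, at Q = 6

The firm shuts down when price falls below the minimum of average variable cost. AVC = VC/Q = 61 - 12Q + Q^2.
At the minimum of AVC, MC = AVC. MC = 61 - 24Q + 3Q^2; setting MC = AVC gives 2Q^2 - 12Q = 0, so Q = 6. min AVC = 25.
For P < ¥25 the firm produces nothing.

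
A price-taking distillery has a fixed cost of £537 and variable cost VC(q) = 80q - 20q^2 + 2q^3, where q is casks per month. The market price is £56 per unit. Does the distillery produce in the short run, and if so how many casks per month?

Produce at q = 6

Variable cost is VC = 80q - 20q^2 + 2q^3, so AVC = VC/q = 80 - 20q + 2q^2 and MC = dTC/dq = 80 - 40q + 6q^2.
AVC hits its minimum where MC = AVC, at q = 5, giving min AVC = 80 - 20·5 + 2·5^2 = £30.
P = £56 exceeds min AVC = £30, so the firm stays open.
Solving P = MC: 24 - 40q + 6q^2 = 0 ⇒ q = 2/3 or 6. On the upward-sloping branch, q* = 6.
Check: AVC at q = 6 is £32 ≤ P, so revenue covers variable cost.
Profit = P·q − TC = 56·6 − 729 = -£393, a loss, but smaller than the £537 fixed cost the firm would lose by shutting down.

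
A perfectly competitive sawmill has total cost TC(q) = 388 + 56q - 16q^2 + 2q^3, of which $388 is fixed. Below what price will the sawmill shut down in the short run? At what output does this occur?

The firm shuts down when price falls below the minimum of average variable cost. AVC = VC/q = 56 - 16q + 2q^2.
dAVC/dq = -16 + 4q = 0 gives q = 4. min AVC = 56 - 16·4 + 2·4^2 = 24.
So the shutdown price is $24.

$24 per unit, at q = 4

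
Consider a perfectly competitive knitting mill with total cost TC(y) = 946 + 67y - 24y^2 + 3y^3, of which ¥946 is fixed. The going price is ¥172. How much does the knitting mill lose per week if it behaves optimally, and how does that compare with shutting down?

Profit = -¥64 at y = 7

AVC = 67 - 24y + 3y^2 has its minimum ¥19 at y = 4; price ¥172 clears that bar, so the firm operates.
With MC = 67 - 48y + 9y^2, P = MC on the upward-sloping part at y* = 7.
TR = 172·7 = 1204. TC = 946 + 322 = 1268. Profit = 1204 − 1268 = -¥64.
That loss of ¥64 beats the ¥946 the firm would lose by shutting down; producing recovers ¥882 of fixed cost.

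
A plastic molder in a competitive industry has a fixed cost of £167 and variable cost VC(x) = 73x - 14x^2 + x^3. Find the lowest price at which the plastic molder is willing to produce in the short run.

The shutdown price is the minimum of AVC. VC = 73x - 14x^2 + x^3, so AVC = 73 - 14x + x^2.
dAVC/dx = -14 + 2x = 0 gives x = 7. min AVC = 73 - 14·7 + 7^2 = 24.
For P < £24 the firm produces nothing.

£24 per unit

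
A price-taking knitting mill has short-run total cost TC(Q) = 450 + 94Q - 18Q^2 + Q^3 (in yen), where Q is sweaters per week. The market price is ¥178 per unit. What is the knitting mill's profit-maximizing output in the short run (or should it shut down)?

Strip out fixed cost: VC = 94Q - 18Q^2 + Q^3. Then AVC = 94 - 18Q + Q^2 and MC = 94 - 36Q + 3Q^2.
AVC is minimized where dAVC/dQ = -18 + 2Q = 0, at Q = 9; min AVC = 94 - 18·9 + 9^2 = ¥13.
P = ¥178 exceeds min AVC = ¥13, so the firm stays open.
Solving P = MC: -84 - 36Q + 3Q^2 = 0 ⇒ Q = -2 or 14. On the upward-sloping branch, Q* = 14.
Check: AVC at Q = 14 is ¥38 ≤ P, so revenue covers variable cost.
Profit = P·Q − TC = 178·14 − 982 = ¥1510.

Produce at Q = 14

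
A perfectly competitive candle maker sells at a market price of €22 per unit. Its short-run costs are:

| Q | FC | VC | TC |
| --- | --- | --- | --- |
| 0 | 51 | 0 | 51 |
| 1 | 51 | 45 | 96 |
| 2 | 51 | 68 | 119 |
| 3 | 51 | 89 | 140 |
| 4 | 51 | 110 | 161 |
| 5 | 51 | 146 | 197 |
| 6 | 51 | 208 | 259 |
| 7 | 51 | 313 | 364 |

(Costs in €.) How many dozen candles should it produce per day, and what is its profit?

Q = 0 (shut down); profit = -€51

Compute π = P·Q − TC at each output: Q=0: -51; Q=1: -74; Q=2: -75; Q=3: -74; Q=4: -73; Q=5: -87; Q=6: -127; Q=7: -210.
Profit is highest at Q = 0. Equivalently, the lowest AVC in the table is 110/4 ≈ €27.50 at Q = 4, and P = €22 falls below it — price never covers variable cost, so the firm shuts down and loses only its fixed cost.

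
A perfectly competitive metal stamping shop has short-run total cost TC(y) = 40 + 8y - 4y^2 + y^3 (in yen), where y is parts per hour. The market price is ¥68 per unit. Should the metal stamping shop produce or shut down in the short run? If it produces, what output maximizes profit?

Strip out fixed cost: VC = 8y - 4y^2 + y^3. Then AVC = 8 - 4y + y^2 and MC = 8 - 8y + 3y^2.
AVC is minimized where dAVC/dy = -4 + 2y = 0, at y = 2; min AVC = 8 - 4·2 + 2^2 = ¥4.
Since P = ¥68 ≥ min AVC = ¥4, price covers variable cost and the firm should produce.
P = MC gives -60 - 8y + 3y^2 = 0, with roots -10/3 and 6. Take the larger (rising MC): y* = 6.
Check: AVC at y = 6 is ¥20 ≤ P, so revenue covers variable cost.
Profit = P·y − TC = 68·6 − 160 = ¥248.

Produce at y = 6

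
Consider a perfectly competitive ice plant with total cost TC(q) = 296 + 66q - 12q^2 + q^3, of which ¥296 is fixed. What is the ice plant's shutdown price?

Short-run supply begins at min AVC. From VC = 66q - 12q^2 + q^3, AVC = 66 - 12q + q^2.
dAVC/dq = -12 + 2q = 0 gives q = 6. min AVC = 66 - 12·6 + 6^2 = 30.
So the shutdown price is ¥30.

¥30 per unit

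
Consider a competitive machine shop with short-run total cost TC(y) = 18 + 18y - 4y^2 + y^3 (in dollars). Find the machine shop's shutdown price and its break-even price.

Shutdown price = $14; break-even price = $21

AVC = 18 - 4y + y^2; minimized at y = 2, giving min AVC = $14. That is the shutdown price.
ATC = 18/y + 18 - 4y + y^2. Setting dATC/dy = −18/y^2 − 4 + 2y = 0 gives y = 3 (since 2·3^3 − 4·3^2 = 18).
min ATC = 18/3 + 18 − 4·3 + 3^2 = $21. That is the break-even price.
For $14 ≤ P < $21 the firm produces at a loss; below $14 it shuts down.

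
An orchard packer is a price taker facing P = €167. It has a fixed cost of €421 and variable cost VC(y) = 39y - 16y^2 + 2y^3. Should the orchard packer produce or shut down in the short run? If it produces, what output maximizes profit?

Produce at y = 8

From TC, MC = TC'(y) = 39 - 32y + 6y^2 and AVC = VC/y = 39 - 16y + 2y^2.
AVC hits its minimum where MC = AVC, at y = 4, giving min AVC = 39 - 16·4 + 2·4^2 = €7.
P = €167 exceeds min AVC = €7, so the firm stays open.
P = MC gives -128 - 32y + 6y^2 = 0, with roots -8/3 and 8. Take the larger (rising MC): y* = 8.
Check: AVC at y = 8 is €39 ≤ P, so revenue covers variable cost.
Profit = P·y − TC = 167·8 − 733 = €603.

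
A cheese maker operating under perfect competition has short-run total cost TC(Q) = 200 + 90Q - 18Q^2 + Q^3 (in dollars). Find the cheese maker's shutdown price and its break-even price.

Shutdown price = $9; break-even price = $30

AVC = 90 - 18Q + Q^2; minimized at Q = 9, giving min AVC = $9. That is the shutdown price.
ATC = 200/Q + 90 - 18Q + Q^2. Setting dATC/dQ = −200/Q^2 − 18 + 2Q = 0 gives Q = 10 (since 2·10^3 − 18·10^2 = 200).
min ATC = 200/10 + 90 − 18·10 + 10^2 = $30. That is the break-even price.
For $9 ≤ P < $30 the firm produces at a loss; below $9 it shuts down.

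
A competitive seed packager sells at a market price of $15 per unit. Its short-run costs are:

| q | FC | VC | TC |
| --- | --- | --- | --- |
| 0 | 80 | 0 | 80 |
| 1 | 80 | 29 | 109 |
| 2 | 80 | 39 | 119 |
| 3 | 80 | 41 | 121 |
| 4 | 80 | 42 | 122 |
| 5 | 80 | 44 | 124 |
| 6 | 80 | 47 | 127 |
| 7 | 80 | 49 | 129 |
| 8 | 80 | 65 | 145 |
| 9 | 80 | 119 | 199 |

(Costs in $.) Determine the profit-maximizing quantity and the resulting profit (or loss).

q = 7; profit = -$24

Tabulate TR − TC: q=0: -80; q=1: -94; q=2: -89; q=3: -76; q=4: -62; q=5: -49; q=6: -37; q=7: -24; q=8: -25; q=9: -64.
Profit is maximized at q = 7. AVC there is 49/7 = $7 ≤ P, so producing beats shutting down (which would give -$80).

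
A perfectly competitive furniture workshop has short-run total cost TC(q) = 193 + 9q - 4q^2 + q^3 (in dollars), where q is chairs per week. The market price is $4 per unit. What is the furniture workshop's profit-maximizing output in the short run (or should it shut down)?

Shut down

Variable cost is VC = 9q - 4q^2 + q^3, so AVC = VC/q = 9 - 4q + q^2 and MC = dTC/dq = 9 - 8q + 3q^2.
AVC is minimized where dAVC/dq = -4 + 2q = 0, at q = 2; min AVC = 9 - 4·2 + 2^2 = $5.
With P < min AVC ($4 < $5), every unit sold adds to the loss.
Shutting down limits the loss to fixed cost, $193.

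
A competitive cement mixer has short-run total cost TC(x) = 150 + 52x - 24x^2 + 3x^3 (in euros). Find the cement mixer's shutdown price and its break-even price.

AVC = 52 - 24x + 3x^2; minimized at x = 4, giving min AVC = €4. That is the shutdown price.
ATC = 150/x + 52 - 24x + 3x^2. Setting dATC/dx = −150/x^2 − 24 + 6x = 0 gives x = 5 (since 6·5^3 − 24·5^2 = 150).
min ATC = 150/5 + 52 − 24·5 + 3·5^2 = €37. That is the break-even price.
Between these two prices the firm operates at a loss; above €37 it earns a profit.

Shutdown price = €4; break-even price = €37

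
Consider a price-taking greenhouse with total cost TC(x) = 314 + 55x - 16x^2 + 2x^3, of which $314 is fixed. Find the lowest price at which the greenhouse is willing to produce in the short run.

$23 per unit

The firm shuts down when price falls below the minimum of average variable cost. AVC = VC/x = 55 - 16x + 2x^2.
At the minimum of AVC, MC = AVC. MC = 55 - 32x + 6x^2; setting MC = AVC gives 4x^2 - 16x = 0, so x = 4. min AVC = 23.
The firm shuts down for any P below $23.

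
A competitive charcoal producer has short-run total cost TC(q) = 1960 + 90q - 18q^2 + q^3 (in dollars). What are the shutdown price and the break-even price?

AVC = 90 - 18q + q^2; minimized at q = 9, giving min AVC = $9. That is the shutdown price.
ATC = 1960/q + 90 - 18q + q^2. Setting dATC/dq = −1960/q^2 − 18 + 2q = 0 gives q = 14 (since 2·14^3 − 18·14^2 = 1960).
min ATC = 1960/14 + 90 − 18·14 + 14^2 = $174. That is the break-even price.
Between these two prices the firm operates at a loss; above $174 it earns a profit.

Shutdown price = $9; break-even price = $174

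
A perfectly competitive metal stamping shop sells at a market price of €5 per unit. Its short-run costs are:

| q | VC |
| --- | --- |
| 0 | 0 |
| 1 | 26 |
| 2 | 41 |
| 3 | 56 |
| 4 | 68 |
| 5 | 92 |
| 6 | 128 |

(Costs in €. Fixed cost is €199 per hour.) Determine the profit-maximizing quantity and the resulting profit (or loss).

Profit at each row (π = 5q − TC): q=0: -199; q=1: -220; q=2: -230; q=3: -240; q=4: -247; q=5: -266; q=6: -297.
Profit is highest at q = 0. Equivalently, the lowest AVC in the table is 68/4 ≈ €17 at q = 4, and P = €5 falls below it — price never covers variable cost, so the firm shuts down and loses only its fixed cost.

q = 0 (shut down); profit = -€199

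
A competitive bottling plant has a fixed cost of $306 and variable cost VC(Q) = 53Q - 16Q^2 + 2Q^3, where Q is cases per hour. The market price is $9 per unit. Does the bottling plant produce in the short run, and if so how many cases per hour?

Shut down

From TC, MC = TC'(Q) = 53 - 32Q + 6Q^2 and AVC = VC/Q = 53 - 16Q + 2Q^2.
AVC is minimized where dAVC/dQ = -16 + 4Q = 0, at Q = 4; min AVC = 53 - 16·4 + 2·4^2 = $21.
Since P = $9 < min AVC = $21, price fails to cover variable cost at any output.
Best response: produce nothing and absorb the $306 fixed cost.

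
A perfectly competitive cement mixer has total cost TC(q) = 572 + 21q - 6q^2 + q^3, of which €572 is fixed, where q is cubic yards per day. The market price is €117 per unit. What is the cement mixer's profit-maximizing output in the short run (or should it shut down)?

Strip out fixed cost: VC = 21q - 6q^2 + q^3. Then AVC = 21 - 6q + q^2 and MC = 21 - 12q + 3q^2.
The AVC parabola has its vertex at q = 6/2 = 3, where AVC = 21 - 6·3 + 3^2 = €12.
Since P = €117 ≥ min AVC = €12, price covers variable cost and the firm should produce.
P = MC gives -96 - 12q + 3q^2 = 0, with roots -4 and 8. Take the larger (rising MC): q* = 8.
Check: AVC at q = 8 is €37 ≤ P, so revenue covers variable cost.
Profit = P·q − TC = 117·8 − 868 = €68.

Produce at q = 8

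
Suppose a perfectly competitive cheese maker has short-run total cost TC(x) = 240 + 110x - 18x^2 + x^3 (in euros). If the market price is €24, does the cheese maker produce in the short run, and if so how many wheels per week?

Shut down

Strip out fixed cost: VC = 110x - 18x^2 + x^3. Then AVC = 110 - 18x + x^2 and MC = 110 - 36x + 3x^2.
AVC hits its minimum where MC = AVC, at x = 9, giving min AVC = 110 - 18·9 + 9^2 = €29.
Since P = €24 < min AVC = €29, price fails to cover variable cost at any output.
Best response: produce nothing and absorb the €240 fixed cost.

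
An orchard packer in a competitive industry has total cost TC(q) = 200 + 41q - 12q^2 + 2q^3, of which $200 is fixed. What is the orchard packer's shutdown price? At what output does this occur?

$23 per unit, at q = 3

The shutdown price is the minimum of AVC. VC = 41q - 12q^2 + 2q^3, so AVC = 41 - 12q + 2q^2.
dAVC/dq = -12 + 4q = 0 gives q = 3. min AVC = 41 - 12·3 + 2·3^2 = 23.
The firm shuts down for any P below $23.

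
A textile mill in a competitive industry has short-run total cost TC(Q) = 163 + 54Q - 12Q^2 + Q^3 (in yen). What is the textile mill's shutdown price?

¥18 per unit

Short-run supply begins at min AVC. From VC = 54Q - 12Q^2 + Q^3, AVC = 54 - 12Q + Q^2.
At the minimum of AVC, MC = AVC. MC = 54 - 24Q + 3Q^2; setting MC = AVC gives 2Q^2 - 12Q = 0, so Q = 6. min AVC = 18.
For P < ¥18 the firm produces nothing.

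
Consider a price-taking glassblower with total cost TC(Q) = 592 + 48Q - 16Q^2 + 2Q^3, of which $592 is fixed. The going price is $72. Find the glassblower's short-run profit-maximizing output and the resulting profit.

Profit = -$304 at Q = 6

AVC = 48 - 16Q + 2Q^2 has its minimum $16 at Q = 4; price $72 clears that bar, so the firm operates.
With MC = 48 - 32Q + 6Q^2, P = MC on the upward-sloping part at Q* = 6.
TR = 72·6 = 432. TC = 592 + 144 = 736. Profit = 432 − 736 = -$304.
By producing, the firm covers all variable cost plus $288 of fixed cost; shutting down would lose the full $592.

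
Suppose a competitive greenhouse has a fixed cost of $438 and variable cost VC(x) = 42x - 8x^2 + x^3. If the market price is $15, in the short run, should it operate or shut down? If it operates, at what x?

From TC, MC = TC'(x) = 42 - 16x + 3x^2 and AVC = VC/x = 42 - 8x + x^2.
The AVC parabola has its vertex at x = 8/2 = 4, where AVC = 42 - 8·4 + 4^2 = $26.
Since P = $15 < min AVC = $26, price fails to cover variable cost at any output.
Best response: produce nothing and absorb the $438 fixed cost.

Shut down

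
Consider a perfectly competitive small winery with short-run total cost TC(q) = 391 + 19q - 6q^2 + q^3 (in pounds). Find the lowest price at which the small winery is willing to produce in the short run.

£10 per unit

The shutdown price is the minimum of AVC. VC = 19q - 6q^2 + q^3, so AVC = 19 - 6q + q^2.
At the minimum of AVC, MC = AVC. MC = 19 - 12q + 3q^2; setting MC = AVC gives 2q^2 - 6q = 0, so q = 3. min AVC = 10.
For P < £10 the firm produces nothing.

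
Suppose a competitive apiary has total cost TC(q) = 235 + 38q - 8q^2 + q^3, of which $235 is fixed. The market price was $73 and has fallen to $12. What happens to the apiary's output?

Output falls from 7 to 0 (the firm shuts down)

MC = 38 - 16q + 3q^2; the shutdown threshold is min AVC = $22 (at q = 4).
At P = $73 ≥ min AVC, set P = MC on the rising branch: q = 7.
At P = $12 < min AVC = $22, price no longer covers variable cost at any output, so the firm shuts down: q = 0.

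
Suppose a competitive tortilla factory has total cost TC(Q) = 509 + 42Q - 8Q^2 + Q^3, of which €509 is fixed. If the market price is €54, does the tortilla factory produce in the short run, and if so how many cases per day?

Variable cost is VC = 42Q - 8Q^2 + Q^3, so AVC = VC/Q = 42 - 8Q + Q^2 and MC = dTC/dQ = 42 - 16Q + 3Q^2.
AVC is minimized where dAVC/dQ = -8 + 2Q = 0, at Q = 4; min AVC = 42 - 8·4 + 4^2 = €26.
P = €54 exceeds min AVC = €26, so the firm stays open.
Set P = MC: 54 = 42 - 16Q + 3Q^2 → -12 - 16Q + 3Q^2 = 0. The roots are Q = -2/3 and Q = 6; the profit-maximizing output is on the rising part of MC, so Q* = 6.
Check: AVC at Q = 6 is €30 ≤ P, so revenue covers variable cost.
Profit = P·Q − TC = 54·6 − 689 = -€365, a loss, but smaller than the €509 fixed cost the firm would lose by shutting down.

Produce at Q = 6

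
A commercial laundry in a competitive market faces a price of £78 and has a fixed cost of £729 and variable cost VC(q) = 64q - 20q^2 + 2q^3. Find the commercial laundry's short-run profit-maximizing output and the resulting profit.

Profit = -£337 at q = 7

AVC = 64 - 20q + 2q^2 has its minimum £14 at q = 5; price £78 clears that bar, so the firm operates.
MC = 64 - 40q + 6q^2. Setting P = MC and taking the root on the rising branch gives q* = 7.
TR = 78·7 = 546. TC = 729 + 154 = 883. Profit = 546 − 883 = -£337.
That loss of £337 beats the £729 the firm would lose by shutting down; producing recovers £392 of fixed cost.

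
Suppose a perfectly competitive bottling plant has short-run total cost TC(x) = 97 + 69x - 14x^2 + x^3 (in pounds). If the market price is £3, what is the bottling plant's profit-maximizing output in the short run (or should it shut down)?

Shut down

Strip out fixed cost: VC = 69x - 14x^2 + x^3. Then AVC = 69 - 14x + x^2 and MC = 69 - 28x + 3x^2.
AVC is minimized where dAVC/dx = -14 + 2x = 0, at x = 7; min AVC = 69 - 14·7 + 7^2 = £20.
Since P = £3 < min AVC = £20, price fails to cover variable cost at any output.
Shutting down limits the loss to fixed cost, £97.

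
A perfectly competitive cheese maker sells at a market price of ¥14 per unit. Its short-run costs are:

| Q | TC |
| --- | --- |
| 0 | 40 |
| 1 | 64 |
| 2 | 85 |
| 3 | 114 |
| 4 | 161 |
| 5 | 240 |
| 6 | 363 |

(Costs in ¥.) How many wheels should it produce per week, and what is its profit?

Q = 0 (shut down); profit = -¥40

Tabulate TR − TC: Q=0: -40; Q=1: -50; Q=2: -57; Q=3: -72; Q=4: -105; Q=5: -170; Q=6: -279.
Profit is highest at Q = 0. Equivalently, the lowest AVC in the table is 45/2 ≈ ¥22.50 at Q = 2, and P = ¥14 falls below it — price never covers variable cost, so the firm shuts down and loses only its fixed cost.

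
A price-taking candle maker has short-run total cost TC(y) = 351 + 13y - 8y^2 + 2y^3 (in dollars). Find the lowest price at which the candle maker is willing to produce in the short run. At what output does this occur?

Short-run supply begins at min AVC. From VC = 13y - 8y^2 + 2y^3, AVC = 13 - 8y + 2y^2.
At the minimum of AVC, MC = AVC. MC = 13 - 16y + 6y^2; setting MC = AVC gives 4y^2 - 8y = 0, so y = 2. min AVC = 5.
The firm shuts down for any P below $5.

$5 per unit, at y = 2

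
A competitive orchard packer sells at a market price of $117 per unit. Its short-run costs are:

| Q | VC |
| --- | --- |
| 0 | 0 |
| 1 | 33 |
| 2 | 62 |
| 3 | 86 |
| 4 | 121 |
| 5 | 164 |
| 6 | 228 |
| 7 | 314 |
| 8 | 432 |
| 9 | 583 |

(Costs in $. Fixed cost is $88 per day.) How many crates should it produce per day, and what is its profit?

Q = 7; profit = $417

Profit at each row (π = 117Q − TC): Q=0: -88; Q=1: -4; Q=2: 84; Q=3: 177; Q=4: 259; Q=5: 333; Q=6: 386; Q=7: 417; Q=8: 416; Q=9: 382.
Profit is maximized at Q = 7. AVC there is 314/7 = $44.86 ≤ P, so producing beats shutting down (which would give -$88).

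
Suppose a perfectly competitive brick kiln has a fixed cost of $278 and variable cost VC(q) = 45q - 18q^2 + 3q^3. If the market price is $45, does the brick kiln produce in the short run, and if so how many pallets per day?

Strip out fixed cost: VC = 45q - 18q^2 + 3q^3. Then AVC = 45 - 18q + 3q^2 and MC = 45 - 36q + 9q^2.
The AVC parabola has its vertex at q = 18/6 = 3, where AVC = 45 - 18·3 + 3·3^2 = $18.
Since P = $45 ≥ min AVC = $18, price covers variable cost and the firm should produce.
P = MC gives -36q + 9q^2 = 0, with roots 0 and 4. Take the larger (rising MC): q* = 4.
Check: AVC at q = 4 is $21 ≤ P, so revenue covers variable cost.
Profit = P·q − TC = 45·4 − 362 = -$182, a loss, but smaller than the $278 fixed cost the firm would lose by shutting down.

Produce at q = 4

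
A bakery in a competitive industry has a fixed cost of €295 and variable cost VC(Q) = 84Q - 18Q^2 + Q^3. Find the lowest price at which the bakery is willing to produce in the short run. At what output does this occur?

The firm shuts down when price falls below the minimum of average variable cost. AVC = VC/Q = 84 - 18Q + Q^2.
At the minimum of AVC, MC = AVC. MC = 84 - 36Q + 3Q^2; setting MC = AVC gives 2Q^2 - 18Q = 0, so Q = 9. min AVC = 3.
The firm shuts down for any P below €3.

€3 per unit, at Q = 9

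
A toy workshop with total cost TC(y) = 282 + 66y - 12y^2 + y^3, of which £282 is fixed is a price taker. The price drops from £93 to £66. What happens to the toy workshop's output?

Output falls from 9 to 8

MC = 66 - 24y + 3y^2; the shutdown threshold is min AVC = £30 (at y = 6).
At P = £93 ≥ min AVC, set P = MC on the rising branch: y = 9.
At P = £66 ≥ min AVC, set P = MC: y = 8. The firm stays open but cuts output.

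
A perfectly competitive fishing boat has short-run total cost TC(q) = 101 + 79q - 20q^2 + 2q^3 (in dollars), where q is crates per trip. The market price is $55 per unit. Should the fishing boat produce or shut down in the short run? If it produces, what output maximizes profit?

From TC, MC = TC'(q) = 79 - 40q + 6q^2 and AVC = VC/q = 79 - 20q + 2q^2.
The AVC parabola has its vertex at q = 20/4 = 5, where AVC = 79 - 20·5 + 2·5^2 = $29.
Since P = $55 ≥ min AVC = $29, price covers variable cost and the firm should produce.
Solving P = MC: 24 - 40q + 6q^2 = 0 ⇒ q = 2/3 or 6. On the upward-sloping branch, q* = 6.
Check: AVC at q = 6 is $31 ≤ P, so revenue covers variable cost.
Profit = P·q − TC = 55·6 − 287 = $43.

Produce at q = 6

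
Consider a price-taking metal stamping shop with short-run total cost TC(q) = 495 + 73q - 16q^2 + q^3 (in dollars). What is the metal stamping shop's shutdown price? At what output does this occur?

$9 per unit, at q = 8

The shutdown price is the minimum of AVC. VC = 73q - 16q^2 + q^3, so AVC = 73 - 16q + q^2.
dAVC/dq = -16 + 2q = 0 gives q = 8. min AVC = 73 - 16·8 + 8^2 = 9.
The firm shuts down for any P below $9.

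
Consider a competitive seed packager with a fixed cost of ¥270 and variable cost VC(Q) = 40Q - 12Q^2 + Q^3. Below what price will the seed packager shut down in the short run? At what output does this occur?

Short-run supply begins at min AVC. From VC = 40Q - 12Q^2 + Q^3, AVC = 40 - 12Q + Q^2.
At the minimum of AVC, MC = AVC. MC = 40 - 24Q + 3Q^2; setting MC = AVC gives 2Q^2 - 12Q = 0, so Q = 6. min AVC = 4.
So the shutdown price is ¥4.

¥4 per unit, at Q = 6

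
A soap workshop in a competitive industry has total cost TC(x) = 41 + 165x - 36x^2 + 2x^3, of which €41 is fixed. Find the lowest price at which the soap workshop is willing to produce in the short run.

The firm shuts down when price falls below the minimum of average variable cost. AVC = VC/x = 165 - 36x + 2x^2.
dAVC/dx = -36 + 4x = 0 gives x = 9. min AVC = 165 - 36·9 + 2·9^2 = 3.
The firm shuts down for any P below €3.

€3 per unit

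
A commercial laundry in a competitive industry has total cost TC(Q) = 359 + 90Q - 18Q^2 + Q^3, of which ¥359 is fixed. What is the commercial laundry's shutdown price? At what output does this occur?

The shutdown price is the minimum of AVC. VC = 90Q - 18Q^2 + Q^3, so AVC = 90 - 18Q + Q^2.
At the minimum of AVC, MC = AVC. MC = 90 - 36Q + 3Q^2; setting MC = AVC gives 2Q^2 - 18Q = 0, so Q = 9. min AVC = 9.
The firm shuts down for any P below ¥9.

¥9 per unit, at Q = 9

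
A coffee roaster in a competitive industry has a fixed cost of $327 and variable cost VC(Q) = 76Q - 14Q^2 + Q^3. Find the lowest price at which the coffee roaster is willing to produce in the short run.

$27 per unit

The firm shuts down when price falls below the minimum of average variable cost. AVC = VC/Q = 76 - 14Q + Q^2.
dAVC/dQ = -14 + 2Q = 0 gives Q = 7. min AVC = 76 - 14·7 + 7^2 = 27.
So the shutdown price is $27.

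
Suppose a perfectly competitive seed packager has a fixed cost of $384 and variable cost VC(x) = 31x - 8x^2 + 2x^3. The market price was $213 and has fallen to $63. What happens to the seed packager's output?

AVC = 31 - 8x + 2x^2, minimized at x = 2 where min AVC = $23. MC = 31 - 16x + 6x^2.
At P = $213 ≥ min AVC, set P = MC on the rising branch: x = 7.
At P = $63 ≥ min AVC, set P = MC: x = 4. The firm stays open but cuts output.

Output falls from 7 to 4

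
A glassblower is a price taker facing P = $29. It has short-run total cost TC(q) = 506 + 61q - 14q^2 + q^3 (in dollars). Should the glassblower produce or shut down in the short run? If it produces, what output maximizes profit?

From TC, MC = TC'(q) = 61 - 28q + 3q^2 and AVC = VC/q = 61 - 14q + q^2.
AVC hits its minimum where MC = AVC, at q = 7, giving min AVC = 61 - 14·7 + 7^2 = $12.
Since P = $29 ≥ min AVC = $12, price covers variable cost and the firm should produce.
Set P = MC: 29 = 61 - 28q + 3q^2 → 32 - 28q + 3q^2 = 0. The roots are q = 4/3 and q = 8; the profit-maximizing output is on the rising part of MC, so q* = 8.
Check: AVC at q = 8 is $13 ≤ P, so revenue covers variable cost.
Profit = P·q − TC = 29·8 − 610 = -$378, a loss, but smaller than the $506 fixed cost the firm would lose by shutting down.

Produce at q = 8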